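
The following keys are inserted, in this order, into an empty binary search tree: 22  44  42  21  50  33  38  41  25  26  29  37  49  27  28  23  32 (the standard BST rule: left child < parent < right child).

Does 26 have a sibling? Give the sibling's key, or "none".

23

22: root
44: right child of 22 (depth 1)
42: left child of 44 (depth 2)
21: left child of 22 (depth 1)
50: right child of 44 (depth 2)
33: left child of 42 (depth 3)
38: right child of 33 (depth 4)
41: right child of 38 (depth 5)
25: left child of 33 (depth 4)
26: right child of 25 (depth 5)
29: right child of 26 (depth 6)
37: left child of 38 (depth 5)
49: left child of 50 (depth 3)
27: left child of 29 (depth 7)
28: right child of 27 (depth 8)
23: left child of 25 (depth 5)
32: right child of 29 (depth 7)

26's parent is 25; the other child of 25 is 23.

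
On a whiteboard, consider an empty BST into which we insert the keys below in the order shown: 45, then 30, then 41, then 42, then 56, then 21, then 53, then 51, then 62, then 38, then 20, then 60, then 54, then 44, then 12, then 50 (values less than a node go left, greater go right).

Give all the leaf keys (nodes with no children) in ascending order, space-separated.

12 38 44 50 54 60

Resulting structure (node: left, right):
  45: L=30, R=56
  30: L=21, R=41
  41: L=38, R=42
  42: L=–, R=44
  56: L=53, R=62
  21: L=20, R=–
  53: L=51, R=54
  51: L=50, R=–
  62: L=60, R=–
  38: L=–, R=–
  20: L=12, R=–
  60: L=–, R=–
  54: L=–, R=–
  44: L=–, R=–
  12: L=–, R=–
  50: L=–, R=–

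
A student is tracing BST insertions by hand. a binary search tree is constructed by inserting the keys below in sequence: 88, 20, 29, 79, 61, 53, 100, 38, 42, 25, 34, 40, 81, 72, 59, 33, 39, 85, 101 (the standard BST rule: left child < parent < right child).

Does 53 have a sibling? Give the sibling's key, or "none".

72

Insert 88: tree is empty, so 88 becomes the root.
Insert 20: 20 < 88 → go left. Place as left child of 88.
Insert 29: 29 < 88 → go left; 29 > 20 → go right. Place as right child of 20.
Insert 79: 79 < 88 → go left; 79 > 20 → go right; 79 > 29 → go right. Place as right child of 29.
Insert 61: 61 < 88 → go left; 61 > 20 → go right; 61 > 29 → go right; 61 < 79 → go left. Place as left child of 79.
Insert 53: 53 < 88 → go left; 53 > 20 → go right; 53 > 29 → go right; 53 < 79 → go left; 53 < 61 → go left. Place as left child of 61.
Insert 100: 100 > 88 → go right. Place as right child of 88.
Insert 38: 38 < 88 → go left; 38 > 20 → go right; 38 > 29 → go right; 38 < 79 → go left; 38 < 61 → go left; 38 < 53 → go left. Place as left child of 53.
Insert 42: 42 < 88 → go left; 42 > 20 → go right; 42 > 29 → go right; 42 < 79 → go left; 42 < 61 → go left; 42 < 53 → go left; 42 > 38 → go right. Place as right child of 38.
Insert 25: 25 < 88 → go left; 25 > 20 → go right; 25 < 29 → go left. Place as left child of 29.
Insert 34: 34 < 88 → go left; 34 > 20 → go right; 34 > 29 → go right; 34 < 79 → go left; 34 < 61 → go left; 34 < 53 → go left; 34 < 38 → go left. Place as left child of 38.
Insert 40: 40 < 88 → go left; 40 > 20 → go right; 40 > 29 → go right; 40 < 79 → go left; 40 < 61 → go left; 40 < 53 → go left; 40 > 38 → go right; 40 < 42 → go left. Place as left child of 42.
Insert 81: 81 < 88 → go left; 81 > 20 → go right; 81 > 29 → go right; 81 > 79 → go right. Place as right child of 79.
Insert 72: 72 < 88 → go left; 72 > 20 → go right; 72 > 29 → go right; 72 < 79 → go left; 72 > 61 → go right. Place as right child of 61.
Insert 59: 59 < 88 → go left; 59 > 20 → go right; 59 > 29 → go right; 59 < 79 → go left; 59 < 61 → go left; 59 > 53 → go right. Place as right child of 53.
Insert 33: 33 < 88 → go left; 33 > 20 → go right; 33 > 29 → go right; 33 < 79 → go left; 33 < 61 → go left; 33 < 53 → go left; 33 < 38 → go left; 33 < 34 → go left. Place as left child of 34.
Insert 39: 39 < 88 → go left; 39 > 20 → go right; 39 > 29 → go right; 39 < 79 → go left; 39 < 61 → go left; 39 < 53 → go left; 39 > 38 → go right; 39 < 42 → go left; 39 < 40 → go left. Place as left child of 40.
Insert 85: 85 < 88 → go left; 85 > 20 → go right; 85 > 29 → go right; 85 > 79 → go right; 85 > 81 → go right. Place as right child of 81.
Insert 101: 101 > 88 → go right; 101 > 100 → go right. Place as right child of 100.

53's parent is 61; the other child of 61 is 72.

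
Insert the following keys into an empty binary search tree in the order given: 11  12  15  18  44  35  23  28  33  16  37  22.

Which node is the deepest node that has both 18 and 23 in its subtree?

Insert 11: tree is empty, so 11 becomes the root.
Insert 12: 12 > 11 → go right. Place as right child of 11.
Insert 15: 15 > 11 → go right; 15 > 12 → go right. Place as right child of 12.
Insert 18: 18 > 11 → go right; 18 > 12 → go right; 18 > 15 → go right. Place as right child of 15.
Insert 44: 44 > 11 → go right; 44 > 12 → go right; 44 > 15 → go right; 44 > 18 → go right. Place as right child of 18.
Insert 35: 35 > 11 → go right; 35 > 12 → go right; 35 > 15 → go right; 35 > 18 → go right; 35 < 44 → go left. Place as left child of 44.
Insert 23: 23 > 11 → go right; 23 > 12 → go right; 23 > 15 → go right; 23 > 18 → go right; 23 < 44 → go left; 23 < 35 → go left. Place as left child of 35.
Insert 28: 28 > 11 → go right; 28 > 12 → go right; 28 > 15 → go right; 28 > 18 → go right; 28 < 44 → go left; 28 < 35 → go left; 28 > 23 → go right. Place as right child of 23.
Insert 33: 33 > 11 → go right; 33 > 12 → go right; 33 > 15 → go right; 33 > 18 → go right; 33 < 44 → go left; 33 < 35 → go left; 33 > 23 → go right; 33 > 28 → go right. Place as right child of 28.
Insert 16: 16 > 11 → go right; 16 > 12 → go right; 16 > 15 → go right; 16 < 18 → go left. Place as left child of 18.
Insert 37: 37 > 11 → go right; 37 > 12 → go right; 37 > 15 → go right; 37 > 18 → go right; 37 < 44 → go left; 37 > 35 → go right. Place as right child of 35.
Insert 22: 22 > 11 → go right; 22 > 12 → go right; 22 > 15 → go right; 22 > 18 → go right; 22 < 44 → go left; 22 < 35 → go left; 22 < 23 → go left. Place as left child of 23.

Path to 18: 11 → 12 → 15 → 18
Path to 23: 11 → 12 → 15 → 18 → 44 → 35 → 23
18 lies on both paths and is an ancestor of the other node.

18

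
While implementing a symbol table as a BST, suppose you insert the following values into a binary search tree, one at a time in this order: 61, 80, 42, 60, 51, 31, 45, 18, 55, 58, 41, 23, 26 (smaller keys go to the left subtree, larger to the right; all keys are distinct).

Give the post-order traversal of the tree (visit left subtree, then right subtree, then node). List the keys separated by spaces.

26 23 18 41 31 45 58 55 51 60 42 80 61

61: root
80: right child of 61 (depth 1)
42: left child of 61 (depth 1)
60: right child of 42 (depth 2)
51: left child of 60 (depth 3)
31: left child of 42 (depth 2)
45: left child of 51 (depth 4)
18: left child of 31 (depth 3)
55: right child of 51 (depth 4)
58: right child of 55 (depth 5)
41: right child of 31 (depth 3)
23: right child of 18 (depth 4)
26: right child of 23 (depth 5)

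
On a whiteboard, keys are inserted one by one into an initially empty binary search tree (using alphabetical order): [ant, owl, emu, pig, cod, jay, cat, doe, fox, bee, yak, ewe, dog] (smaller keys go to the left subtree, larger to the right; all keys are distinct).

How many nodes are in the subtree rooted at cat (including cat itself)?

2

Insert ant: tree is empty, so ant becomes the root.
Insert owl: owl > ant → go right. Place as right child of ant.
Insert emu: emu > ant → go right; emu < owl → go left. Place as left child of owl.
Insert pig: pig > ant → go right; pig > owl → go right. Place as right child of owl.
Insert cod: cod > ant → go right; cod < owl → go left; cod < emu → go left. Place as left child of emu.
Insert jay: jay > ant → go right; jay < owl → go left; jay > emu → go right. Place as right child of emu.
Insert cat: cat > ant → go right; cat < owl → go left; cat < emu → go left; cat < cod → go left. Place as left child of cod.
Insert doe: doe > ant → go right; doe < owl → go left; doe < emu → go left; doe > cod → go right. Place as right child of cod.
Insert fox: fox > ant → go right; fox < owl → go left; fox > emu → go right; fox < jay → go left. Place as left child of jay.
Insert bee: bee > ant → go right; bee < owl → go left; bee < emu → go left; bee < cod → go left; bee < cat → go left. Place as left child of cat.
Insert yak: yak > ant → go right; yak > owl → go right; yak > pig → go right. Place as right child of pig.
Insert ewe: ewe > ant → go right; ewe < owl → go left; ewe > emu → go right; ewe < jay → go left; ewe < fox → go left. Place as left child of fox.
Insert dog: dog > ant → go right; dog < owl → go left; dog < emu → go left; dog > cod → go right; dog > doe → go right. Place as right child of doe.

Subtree rooted at cat contains: cat, bee — 2 nodes.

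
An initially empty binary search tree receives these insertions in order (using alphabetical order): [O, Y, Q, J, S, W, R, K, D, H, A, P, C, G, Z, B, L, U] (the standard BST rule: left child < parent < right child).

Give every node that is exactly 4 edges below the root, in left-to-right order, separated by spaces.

Resulting structure (node: left, right):
  O: L=J, R=Y
  Y: L=Q, R=Z
  Q: L=P, R=S
  J: L=D, R=K
  S: L=R, R=W
  W: L=U, R=–
  R: L=–, R=–
  K: L=–, R=L
  D: L=A, R=H
  H: L=G, R=–
  A: L=–, R=C
  P: L=–, R=–
  C: L=B, R=–
  G: L=–, R=–
  Z: L=–, R=–
  B: L=–, R=–
  L: L=–, R=–
  U: L=–, R=–

C G R W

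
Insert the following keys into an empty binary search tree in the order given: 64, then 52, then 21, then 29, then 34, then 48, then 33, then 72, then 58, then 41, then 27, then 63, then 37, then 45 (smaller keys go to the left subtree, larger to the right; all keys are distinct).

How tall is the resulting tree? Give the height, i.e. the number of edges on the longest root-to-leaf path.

64: root
52: left child of 64 (depth 1)
21: left child of 52 (depth 2)
29: right child of 21 (depth 3)
34: right child of 29 (depth 4)
48: right child of 34 (depth 5)
33: left child of 34 (depth 5)
72: right child of 64 (depth 1)
58: right child of 52 (depth 2)
41: left child of 48 (depth 6)
27: left child of 29 (depth 4)
63: right child of 58 (depth 3)
37: left child of 41 (depth 7)
45: right child of 41 (depth 7)

The deepest node is 37 at depth 7.

7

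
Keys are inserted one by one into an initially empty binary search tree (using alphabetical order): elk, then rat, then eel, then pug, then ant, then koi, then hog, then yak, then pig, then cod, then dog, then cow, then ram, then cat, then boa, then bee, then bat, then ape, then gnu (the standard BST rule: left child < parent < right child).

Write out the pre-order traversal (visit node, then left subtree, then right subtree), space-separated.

Insert elk: tree is empty, so elk becomes the root.
Insert rat: rat > elk → go right. Place as right child of elk.
Insert eel: eel < elk → go left. Place as left child of elk.
Insert pug: pug > elk → go right; pug < rat → go left. Place as left child of rat.
Insert ant: ant < elk → go left; ant < eel → go left. Place as left child of eel.
Insert koi: koi > elk → go right; koi < rat → go left; koi < pug → go left. Place as left child of pug.
Insert hog: hog > elk → go right; hog < rat → go left; hog < pug → go left; hog < koi → go left. Place as left child of koi.
Insert yak: yak > elk → go right; yak > rat → go right. Place as right child of rat.
Insert pig: pig > elk → go right; pig < rat → go left; pig < pug → go left; pig > koi → go right. Place as right child of koi.
Insert cod: cod < elk → go left; cod < eel → go left; cod > ant → go right. Place as right child of ant.
Insert dog: dog < elk → go left; dog < eel → go left; dog > ant → go right; dog > cod → go right. Place as right child of cod.
Insert cow: cow < elk → go left; cow < eel → go left; cow > ant → go right; cow > cod → go right; cow < dog → go left. Place as left child of dog.
Insert ram: ram > elk → go right; ram < rat → go left; ram > pug → go right. Place as right child of pug.
Insert cat: cat < elk → go left; cat < eel → go left; cat > ant → go right; cat < cod → go left. Place as left child of cod.
Insert boa: boa < elk → go left; boa < eel → go left; boa > ant → go right; boa < cod → go left; boa < cat → go left. Place as left child of cat.
Insert bee: bee < elk → go left; bee < eel → go left; bee > ant → go right; bee < cod → go left; bee < cat → go left; bee < boa → go left. Place as left child of boa.
Insert bat: bat < elk → go left; bat < eel → go left; bat > ant → go right; bat < cod → go left; bat < cat → go left; bat < boa → go left; bat < bee → go left. Place as left child of bee.
Insert ape: ape < elk → go left; ape < eel → go left; ape > ant → go right; ape < cod → go left; ape < cat → go left; ape < boa → go left; ape < bee → go left; ape < bat → go left. Place as left child of bat.
Insert gnu: gnu > elk → go right; gnu < rat → go left; gnu < pug → go left; gnu < koi → go left; gnu < hog → go left. Place as left child of hog.

elk eel ant cod cat boa bee bat ape dog cow rat pug koi hog gnu pig ram yak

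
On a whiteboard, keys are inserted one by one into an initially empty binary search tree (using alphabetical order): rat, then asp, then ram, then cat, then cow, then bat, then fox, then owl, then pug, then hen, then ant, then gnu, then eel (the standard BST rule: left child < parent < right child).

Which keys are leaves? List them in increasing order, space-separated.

ant bat eel gnu pug

Insert rat: tree is empty, so rat becomes the root.
Insert asp: asp < rat → go left. Place as left child of rat.
Insert ram: ram < rat → go left; ram > asp → go right. Place as right child of asp.
Insert cat: cat < rat → go left; cat > asp → go right; cat < ram → go left. Place as left child of ram.
Insert cow: cow < rat → go left; cow > asp → go right; cow < ram → go left; cow > cat → go right. Place as right child of cat.
Insert bat: bat < rat → go left; bat > asp → go right; bat < ram → go left; bat < cat → go left. Place as left child of cat.
Insert fox: fox < rat → go left; fox > asp → go right; fox < ram → go left; fox > cat → go right; fox > cow → go right. Place as right child of cow.
Insert owl: owl < rat → go left; owl > asp → go right; owl < ram → go left; owl > cat → go right; owl > cow → go right; owl > fox → go right. Place as right child of fox.
Insert pug: pug < rat → go left; pug > asp → go right; pug < ram → go left; pug > cat → go right; pug > cow → go right; pug > fox → go right; pug > owl → go right. Place as right child of owl.
Insert hen: hen < rat → go left; hen > asp → go right; hen < ram → go left; hen > cat → go right; hen > cow → go right; hen > fox → go right; hen < owl → go left. Place as left child of owl.
Insert ant: ant < rat → go left; ant < asp → go left. Place as left child of asp.
Insert gnu: gnu < rat → go left; gnu > asp → go right; gnu < ram → go left; gnu > cat → go right; gnu > cow → go right; gnu > fox → go right; gnu < owl → go left; gnu < hen → go left. Place as left child of hen.
Insert eel: eel < rat → go left; eel > asp → go right; eel < ram → go left; eel > cat → go right; eel > cow → go right; eel < fox → go left. Place as left child of fox.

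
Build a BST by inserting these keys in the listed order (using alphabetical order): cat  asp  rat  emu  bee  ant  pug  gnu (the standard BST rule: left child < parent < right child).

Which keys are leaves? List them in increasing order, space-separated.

Insert cat: tree is empty, so cat becomes the root.
Insert asp: asp < cat → go left. Place as left child of cat.
Insert rat: rat > cat → go right. Place as right child of cat.
Insert emu: emu > cat → go right; emu < rat → go left. Place as left child of rat.
Insert bee: bee < cat → go left; bee > asp → go right. Place as right child of asp.
Insert ant: ant < cat → go left; ant < asp → go left. Place as left child of asp.
Insert pug: pug > cat → go right; pug < rat → go left; pug > emu → go right. Place as right child of emu.
Insert gnu: gnu > cat → go right; gnu < rat → go left; gnu > emu → go right; gnu < pug → go left. Place as left child of pug.

ant bee gnu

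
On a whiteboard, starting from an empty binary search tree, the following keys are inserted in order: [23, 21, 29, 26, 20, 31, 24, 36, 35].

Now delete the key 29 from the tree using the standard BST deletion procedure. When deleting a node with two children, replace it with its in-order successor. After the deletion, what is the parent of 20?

23: root
21: left child of 23 (depth 1)
29: right child of 23 (depth 1)
26: left child of 29 (depth 2)
20: left child of 21 (depth 2)
31: right child of 29 (depth 2)
24: left child of 26 (depth 3)
36: right child of 31 (depth 3)
35: left child of 36 (depth 4)

Delete 29 (two children — replace with in-order successor).
After deletion, 20's parent is 21.

21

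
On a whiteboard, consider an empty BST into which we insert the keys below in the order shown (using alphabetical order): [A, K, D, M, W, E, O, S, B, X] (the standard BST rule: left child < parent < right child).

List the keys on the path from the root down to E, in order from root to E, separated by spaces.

Resulting structure (node: left, right):
  A: L=–, R=K
  K: L=D, R=M
  D: L=B, R=E
  M: L=–, R=W
  W: L=O, R=X
  E: L=–, R=–
  O: L=–, R=S
  S: L=–, R=–
  B: L=–, R=–
  X: L=–, R=–

A K D E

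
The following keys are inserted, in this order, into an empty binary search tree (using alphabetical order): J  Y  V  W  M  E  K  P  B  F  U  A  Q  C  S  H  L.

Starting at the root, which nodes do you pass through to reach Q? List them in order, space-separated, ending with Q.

J Y V M P U Q

Insert J: tree is empty, so J becomes the root.
Insert Y: Y > J → go right. Place as right child of J.
Insert V: V > J → go right; V < Y → go left. Place as left child of Y.
Insert W: W > J → go right; W < Y → go left; W > V → go right. Place as right child of V.
Insert M: M > J → go right; M < Y → go left; M < V → go left. Place as left child of V.
Insert E: E < J → go left. Place as left child of J.
Insert K: K > J → go right; K < Y → go left; K < V → go left; K < M → go left. Place as left child of M.
Insert P: P > J → go right; P < Y → go left; P < V → go left; P > M → go right. Place as right child of M.
Insert B: B < J → go left; B < E → go left. Place as left child of E.
Insert F: F < J → go left; F > E → go right. Place as right child of E.
Insert U: U > J → go right; U < Y → go left; U < V → go left; U > M → go right; U > P → go right. Place as right child of P.
Insert A: A < J → go left; A < E → go left; A < B → go left. Place as left child of B.
Insert Q: Q > J → go right; Q < Y → go left; Q < V → go left; Q > M → go right; Q > P → go right; Q < U → go left. Place as left child of U.
Insert C: C < J → go left; C < E → go left; C > B → go right. Place as right child of B.
Insert S: S > J → go right; S < Y → go left; S < V → go left; S > M → go right; S > P → go right; S < U → go left; S > Q → go right. Place as right child of Q.
Insert H: H < J → go left; H > E → go right; H > F → go right. Place as right child of F.
Insert L: L > J → go right; L < Y → go left; L < V → go left; L < M → go left; L > K → go right. Place as right child of K.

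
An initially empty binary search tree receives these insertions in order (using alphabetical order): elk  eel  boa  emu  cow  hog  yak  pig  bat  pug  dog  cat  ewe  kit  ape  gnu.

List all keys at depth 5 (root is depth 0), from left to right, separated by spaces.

kit pug

Resulting structure (node: left, right):
  elk: L=eel, R=emu
  eel: L=boa, R=–
  boa: L=bat, R=cow
  emu: L=–, R=hog
  cow: L=cat, R=dog
  hog: L=ewe, R=yak
  yak: L=pig, R=–
  pig: L=kit, R=pug
  bat: L=ape, R=–
  pug: L=–, R=–
  dog: L=–, R=–
  cat: L=–, R=–
  ewe: L=–, R=gnu
  kit: L=–, R=–
  ape: L=–, R=–
  gnu: L=–, R=–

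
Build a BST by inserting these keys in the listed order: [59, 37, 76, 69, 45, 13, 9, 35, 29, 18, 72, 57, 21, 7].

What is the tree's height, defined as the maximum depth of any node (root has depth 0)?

6

Resulting structure (node: left, right):
  59: L=37, R=76
  37: L=13, R=45
  76: L=69, R=–
  69: L=–, R=72
  45: L=–, R=57
  13: L=9, R=35
  9: L=7, R=–
  35: L=29, R=–
  29: L=18, R=–
  18: L=–, R=21
  72: L=–, R=–
  57: L=–, R=–
  21: L=–, R=–
  7: L=–, R=–

The deepest node is 21 at depth 6.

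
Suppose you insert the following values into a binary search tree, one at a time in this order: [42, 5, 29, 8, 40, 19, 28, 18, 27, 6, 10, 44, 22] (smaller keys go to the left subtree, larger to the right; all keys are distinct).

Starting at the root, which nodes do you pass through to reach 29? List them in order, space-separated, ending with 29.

42: root
5: left child of 42 (depth 1)
29: right child of 5 (depth 2)
8: left child of 29 (depth 3)
40: right child of 29 (depth 3)
19: right child of 8 (depth 4)
28: right child of 19 (depth 5)
18: left child of 19 (depth 5)
27: left child of 28 (depth 6)
6: left child of 8 (depth 4)
10: left child of 18 (depth 6)
44: right child of 42 (depth 1)
22: left child of 27 (depth 7)

42 5 29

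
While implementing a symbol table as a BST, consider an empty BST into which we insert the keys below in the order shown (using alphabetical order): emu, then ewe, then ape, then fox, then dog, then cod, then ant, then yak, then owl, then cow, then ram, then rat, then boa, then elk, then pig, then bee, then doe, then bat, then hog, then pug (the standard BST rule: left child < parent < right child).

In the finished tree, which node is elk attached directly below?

Insert emu: tree is empty, so emu becomes the root.
Insert ewe: ewe > emu → go right. Place as right child of emu.
Insert ape: ape < emu → go left. Place as left child of emu.
Insert fox: fox > emu → go right; fox > ewe → go right. Place as right child of ewe.
Insert dog: dog < emu → go left; dog > ape → go right. Place as right child of ape.
Insert cod: cod < emu → go left; cod > ape → go right; cod < dog → go left. Place as left child of dog.
Insert ant: ant < emu → go left; ant < ape → go left. Place as left child of ape.
Insert yak: yak > emu → go right; yak > ewe → go right; yak > fox → go right. Place as right child of fox.
Insert owl: owl > emu → go right; owl > ewe → go right; owl > fox → go right; owl < yak → go left. Place as left child of yak.
Insert cow: cow < emu → go left; cow > ape → go right; cow < dog → go left; cow > cod → go right. Place as right child of cod.
Insert ram: ram > emu → go right; ram > ewe → go right; ram > fox → go right; ram < yak → go left; ram > owl → go right. Place as right child of owl.
Insert rat: rat > emu → go right; rat > ewe → go right; rat > fox → go right; rat < yak → go left; rat > owl → go right; rat > ram → go right. Place as right child of ram.
Insert boa: boa < emu → go left; boa > ape → go right; boa < dog → go left; boa < cod → go left. Place as left child of cod.
Insert elk: elk < emu → go left; elk > ape → go right; elk > dog → go right. Place as right child of dog.
Insert pig: pig > emu → go right; pig > ewe → go right; pig > fox → go right; pig < yak → go left; pig > owl → go right; pig < ram → go left. Place as left child of ram.
Insert bee: bee < emu → go left; bee > ape → go right; bee < dog → go left; bee < cod → go left; bee < boa → go left. Place as left child of boa.
Insert doe: doe < emu → go left; doe > ape → go right; doe < dog → go left; doe > cod → go right; doe > cow → go right. Place as right child of cow.
Insert bat: bat < emu → go left; bat > ape → go right; bat < dog → go left; bat < cod → go left; bat < boa → go left; bat < bee → go left. Place as left child of bee.
Insert hog: hog > emu → go right; hog > ewe → go right; hog > fox → go right; hog < yak → go left; hog < owl → go left. Place as left child of owl.
Insert pug: pug > emu → go right; pug > ewe → go right; pug > fox → go right; pug < yak → go left; pug > owl → go right; pug < ram → go left; pug > pig → go right. Place as right child of pig.

dog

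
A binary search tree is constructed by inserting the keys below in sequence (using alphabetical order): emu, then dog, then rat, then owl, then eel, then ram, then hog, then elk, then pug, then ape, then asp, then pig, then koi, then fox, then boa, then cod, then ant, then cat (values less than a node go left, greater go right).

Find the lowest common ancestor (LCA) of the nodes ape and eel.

Insert emu: tree is empty, so emu becomes the root.
Insert dog: dog < emu → go left. Place as left child of emu.
Insert rat: rat > emu → go right. Place as right child of emu.
Insert owl: owl > emu → go right; owl < rat → go left. Place as left child of rat.
Insert eel: eel < emu → go left; eel > dog → go right. Place as right child of dog.
Insert ram: ram > emu → go right; ram < rat → go left; ram > owl → go right. Place as right child of owl.
Insert hog: hog > emu → go right; hog < rat → go left; hog < owl → go left. Place as left child of owl.
Insert elk: elk < emu → go left; elk > dog → go right; elk > eel → go right. Place as right child of eel.
Insert pug: pug > emu → go right; pug < rat → go left; pug > owl → go right; pug < ram → go left. Place as left child of ram.
Insert ape: ape < emu → go left; ape < dog → go left. Place as left child of dog.
Insert asp: asp < emu → go left; asp < dog → go left; asp > ape → go right. Place as right child of ape.
Insert pig: pig > emu → go right; pig < rat → go left; pig > owl → go right; pig < ram → go left; pig < pug → go left. Place as left child of pug.
Insert koi: koi > emu → go right; koi < rat → go left; koi < owl → go left; koi > hog → go right. Place as right child of hog.
Insert fox: fox > emu → go right; fox < rat → go left; fox < owl → go left; fox < hog → go left. Place as left child of hog.
Insert boa: boa < emu → go left; boa < dog → go left; boa > ape → go right; boa > asp → go right. Place as right child of asp.
Insert cod: cod < emu → go left; cod < dog → go left; cod > ape → go right; cod > asp → go right; cod > boa → go right. Place as right child of boa.
Insert ant: ant < emu → go left; ant < dog → go left; ant < ape → go left. Place as left child of ape.
Insert cat: cat < emu → go left; cat < dog → go left; cat > ape → go right; cat > asp → go right; cat > boa → go right; cat < cod → go left. Place as left child of cod.

Path to ape: emu → dog → ape
Path to eel: emu → dog → eel
The paths share a prefix ending at dog, then split left and right.

dog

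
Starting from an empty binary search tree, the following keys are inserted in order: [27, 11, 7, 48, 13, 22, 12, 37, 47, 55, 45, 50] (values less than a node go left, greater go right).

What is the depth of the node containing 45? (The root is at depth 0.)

27: root
11: left child of 27 (depth 1)
7: left child of 11 (depth 2)
48: right child of 27 (depth 1)
13: right child of 11 (depth 2)
22: right child of 13 (depth 3)
12: left child of 13 (depth 3)
37: left child of 48 (depth 2)
47: right child of 37 (depth 3)
55: right child of 48 (depth 2)
45: left child of 47 (depth 4)
50: left child of 55 (depth 3)

Path to 45: 27 → 48 → 37 → 47 → 45, which is 4 edges.

4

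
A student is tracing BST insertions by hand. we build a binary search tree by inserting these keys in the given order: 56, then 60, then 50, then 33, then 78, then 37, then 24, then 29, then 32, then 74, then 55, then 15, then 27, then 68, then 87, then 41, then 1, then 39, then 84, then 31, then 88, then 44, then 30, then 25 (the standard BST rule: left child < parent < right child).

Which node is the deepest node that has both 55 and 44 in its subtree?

50

Insert 56: tree is empty, so 56 becomes the root.
Insert 60: 60 > 56 → go right. Place as right child of 56.
Insert 50: 50 < 56 → go left. Place as left child of 56.
Insert 33: 33 < 56 → go left; 33 < 50 → go left. Place as left child of 50.
Insert 78: 78 > 56 → go right; 78 > 60 → go right. Place as right child of 60.
Insert 37: 37 < 56 → go left; 37 < 50 → go left; 37 > 33 → go right. Place as right child of 33.
Insert 24: 24 < 56 → go left; 24 < 50 → go left; 24 < 33 → go left. Place as left child of 33.
Insert 29: 29 < 56 → go left; 29 < 50 → go left; 29 < 33 → go left; 29 > 24 → go right. Place as right child of 24.
Insert 32: 32 < 56 → go left; 32 < 50 → go left; 32 < 33 → go left; 32 > 24 → go right; 32 > 29 → go right. Place as right child of 29.
Insert 74: 74 > 56 → go right; 74 > 60 → go right; 74 < 78 → go left. Place as left child of 78.
Insert 55: 55 < 56 → go left; 55 > 50 → go right. Place as right child of 50.
Insert 15: 15 < 56 → go left; 15 < 50 → go left; 15 < 33 → go left; 15 < 24 → go left. Place as left child of 24.
Insert 27: 27 < 56 → go left; 27 < 50 → go left; 27 < 33 → go left; 27 > 24 → go right; 27 < 29 → go left. Place as left child of 29.
Insert 68: 68 > 56 → go right; 68 > 60 → go right; 68 < 78 → go left; 68 < 74 → go left. Place as left child of 74.
Insert 87: 87 > 56 → go right; 87 > 60 → go right; 87 > 78 → go right. Place as right child of 78.
Insert 41: 41 < 56 → go left; 41 < 50 → go left; 41 > 33 → go right; 41 > 37 → go right. Place as right child of 37.
Insert 1: 1 < 56 → go left; 1 < 50 → go left; 1 < 33 → go left; 1 < 24 → go left; 1 < 15 → go left. Place as left child of 15.
Insert 39: 39 < 56 → go left; 39 < 50 → go left; 39 > 33 → go right; 39 > 37 → go right; 39 < 41 → go left. Place as left child of 41.
Insert 84: 84 > 56 → go right; 84 > 60 → go right; 84 > 78 → go right; 84 < 87 → go left. Place as left child of 87.
Insert 31: 31 < 56 → go left; 31 < 50 → go left; 31 < 33 → go left; 31 > 24 → go right; 31 > 29 → go right; 31 < 32 → go left. Place as left child of 32.
Insert 88: 88 > 56 → go right; 88 > 60 → go right; 88 > 78 → go right; 88 > 87 → go right. Place as right child of 87.
Insert 44: 44 < 56 → go left; 44 < 50 → go left; 44 > 33 → go right; 44 > 37 → go right; 44 > 41 → go right. Place as right child of 41.
Insert 30: 30 < 56 → go left; 30 < 50 → go left; 30 < 33 → go left; 30 > 24 → go right; 30 > 29 → go right; 30 < 32 → go left; 30 < 31 → go left. Place as left child of 31.
Insert 25: 25 < 56 → go left; 25 < 50 → go left; 25 < 33 → go left; 25 > 24 → go right; 25 < 29 → go left; 25 < 27 → go left. Place as left child of 27.

Path to 55: 56 → 50 → 55
Path to 44: 56 → 50 → 33 → 37 → 41 → 44
The paths share a prefix ending at 50, then split left and right.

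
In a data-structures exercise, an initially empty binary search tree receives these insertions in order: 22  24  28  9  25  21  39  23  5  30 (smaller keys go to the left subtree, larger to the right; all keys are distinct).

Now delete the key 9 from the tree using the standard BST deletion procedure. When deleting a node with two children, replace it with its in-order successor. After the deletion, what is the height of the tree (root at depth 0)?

22: root
24: right child of 22 (depth 1)
28: right child of 24 (depth 2)
9: left child of 22 (depth 1)
25: left child of 28 (depth 3)
21: right child of 9 (depth 2)
39: right child of 28 (depth 3)
23: left child of 24 (depth 2)
5: left child of 9 (depth 2)
30: left child of 39 (depth 4)

Delete 9 (two children — replace with in-order successor).
After deletion, deepest node is 30 at depth 4.

4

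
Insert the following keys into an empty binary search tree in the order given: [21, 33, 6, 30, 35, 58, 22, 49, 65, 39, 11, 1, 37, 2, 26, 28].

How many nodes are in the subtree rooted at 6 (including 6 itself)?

Insert 21: tree is empty, so 21 becomes the root.
Insert 33: 33 > 21 → go right. Place as right child of 21.
Insert 6: 6 < 21 → go left. Place as left child of 21.
Insert 30: 30 > 21 → go right; 30 < 33 → go left. Place as left child of 33.
Insert 35: 35 > 21 → go right; 35 > 33 → go right. Place as right child of 33.
Insert 58: 58 > 21 → go right; 58 > 33 → go right; 58 > 35 → go right. Place as right child of 35.
Insert 22: 22 > 21 → go right; 22 < 33 → go left; 22 < 30 → go left. Place as left child of 30.
Insert 49: 49 > 21 → go right; 49 > 33 → go right; 49 > 35 → go right; 49 < 58 → go left. Place as left child of 58.
Insert 65: 65 > 21 → go right; 65 > 33 → go right; 65 > 35 → go right; 65 > 58 → go right. Place as right child of 58.
Insert 39: 39 > 21 → go right; 39 > 33 → go right; 39 > 35 → go right; 39 < 58 → go left; 39 < 49 → go left. Place as left child of 49.
Insert 11: 11 < 21 → go left; 11 > 6 → go right. Place as right child of 6.
Insert 1: 1 < 21 → go left; 1 < 6 → go left. Place as left child of 6.
Insert 37: 37 > 21 → go right; 37 > 33 → go right; 37 > 35 → go right; 37 < 58 → go left; 37 < 49 → go left; 37 < 39 → go left. Place as left child of 39.
Insert 2: 2 < 21 → go left; 2 < 6 → go left; 2 > 1 → go right. Place as right child of 1.
Insert 26: 26 > 21 → go right; 26 < 33 → go left; 26 < 30 → go left; 26 > 22 → go right. Place as right child of 22.
Insert 28: 28 > 21 → go right; 28 < 33 → go left; 28 < 30 → go left; 28 > 22 → go right; 28 > 26 → go right. Place as right child of 26.

Subtree rooted at 6 contains: 6, 1, 2, 11 — 4 nodes.

4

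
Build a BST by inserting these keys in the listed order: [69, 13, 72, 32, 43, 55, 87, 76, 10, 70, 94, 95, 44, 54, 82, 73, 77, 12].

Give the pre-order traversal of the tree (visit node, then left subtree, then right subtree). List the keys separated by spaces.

69 13 10 12 32 43 55 44 54 72 70 87 76 73 82 77 94 95

Resulting structure (node: left, right):
  69: L=13, R=72
  13: L=10, R=32
  72: L=70, R=87
  32: L=–, R=43
  43: L=–, R=55
  55: L=44, R=–
  87: L=76, R=94
  76: L=73, R=82
  10: L=–, R=12
  70: L=–, R=–
  94: L=–, R=95
  95: L=–, R=–
  44: L=–, R=54
  54: L=–, R=–
  82: L=77, R=–
  73: L=–, R=–
  77: L=–, R=–
  12: L=–, R=–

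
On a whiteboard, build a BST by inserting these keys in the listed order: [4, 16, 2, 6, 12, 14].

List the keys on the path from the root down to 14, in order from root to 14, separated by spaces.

4: root
16: right child of 4 (depth 1)
2: left child of 4 (depth 1)
6: left child of 16 (depth 2)
12: right child of 6 (depth 3)
14: right child of 12 (depth 4)

4 16 6 12 14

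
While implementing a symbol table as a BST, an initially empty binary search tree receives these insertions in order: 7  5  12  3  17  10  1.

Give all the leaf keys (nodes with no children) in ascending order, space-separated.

Insert 7: tree is empty, so 7 becomes the root.
Insert 5: 5 < 7 → go left. Place as left child of 7.
Insert 12: 12 > 7 → go right. Place as right child of 7.
Insert 3: 3 < 7 → go left; 3 < 5 → go left. Place as left child of 5.
Insert 17: 17 > 7 → go right; 17 > 12 → go right. Place as right child of 12.
Insert 10: 10 > 7 → go right; 10 < 12 → go left. Place as left child of 12.
Insert 1: 1 < 7 → go left; 1 < 5 → go left; 1 < 3 → go left. Place as left child of 3.

1 10 17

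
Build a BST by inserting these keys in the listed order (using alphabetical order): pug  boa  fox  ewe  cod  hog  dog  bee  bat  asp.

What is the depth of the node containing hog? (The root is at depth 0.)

3

pug: root
boa: left child of pug (depth 1)
fox: right child of boa (depth 2)
ewe: left child of fox (depth 3)
cod: left child of ewe (depth 4)
hog: right child of fox (depth 3)
dog: right child of cod (depth 5)
bee: left child of boa (depth 2)
bat: left child of bee (depth 3)
asp: left child of bat (depth 4)

Path to hog: pug → boa → fox → hog, which is 3 edges.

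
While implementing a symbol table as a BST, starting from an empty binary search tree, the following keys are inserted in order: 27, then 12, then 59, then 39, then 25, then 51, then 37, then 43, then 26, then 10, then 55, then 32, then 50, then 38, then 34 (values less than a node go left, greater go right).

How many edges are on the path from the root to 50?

27: root
12: left child of 27 (depth 1)
59: right child of 27 (depth 1)
39: left child of 59 (depth 2)
25: right child of 12 (depth 2)
51: right child of 39 (depth 3)
37: left child of 39 (depth 3)
43: left child of 51 (depth 4)
26: right child of 25 (depth 3)
10: left child of 12 (depth 2)
55: right child of 51 (depth 4)
32: left child of 37 (depth 4)
50: right child of 43 (depth 5)
38: right child of 37 (depth 4)
34: right child of 32 (depth 5)

Path to 50: 27 → 59 → 39 → 51 → 43 → 50, which is 5 edges.

5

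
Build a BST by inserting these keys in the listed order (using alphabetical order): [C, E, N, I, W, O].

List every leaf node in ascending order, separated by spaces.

I O

C: root
E: right child of C (depth 1)
N: right child of E (depth 2)
I: left child of N (depth 3)
W: right child of N (depth 3)
O: left child of W (depth 4)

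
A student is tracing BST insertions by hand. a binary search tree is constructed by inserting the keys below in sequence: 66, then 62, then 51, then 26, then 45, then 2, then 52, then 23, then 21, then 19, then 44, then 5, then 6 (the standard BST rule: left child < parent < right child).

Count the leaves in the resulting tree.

Insert 66: tree is empty, so 66 becomes the root.
Insert 62: 62 < 66 → go left. Place as left child of 66.
Insert 51: 51 < 66 → go left; 51 < 62 → go left. Place as left child of 62.
Insert 26: 26 < 66 → go left; 26 < 62 → go left; 26 < 51 → go left. Place as left child of 51.
Insert 45: 45 < 66 → go left; 45 < 62 → go left; 45 < 51 → go left; 45 > 26 → go right. Place as right child of 26.
Insert 2: 2 < 66 → go left; 2 < 62 → go left; 2 < 51 → go left; 2 < 26 → go left. Place as left child of 26.
Insert 52: 52 < 66 → go left; 52 < 62 → go left; 52 > 51 → go right. Place as right child of 51.
Insert 23: 23 < 66 → go left; 23 < 62 → go left; 23 < 51 → go left; 23 < 26 → go left; 23 > 2 → go right. Place as right child of 2.
Insert 21: 21 < 66 → go left; 21 < 62 → go left; 21 < 51 → go left; 21 < 26 → go left; 21 > 2 → go right; 21 < 23 → go left. Place as left child of 23.
Insert 19: 19 < 66 → go left; 19 < 62 → go left; 19 < 51 → go left; 19 < 26 → go left; 19 > 2 → go right; 19 < 23 → go left; 19 < 21 → go left. Place as left child of 21.
Insert 44: 44 < 66 → go left; 44 < 62 → go left; 44 < 51 → go left; 44 > 26 → go right; 44 < 45 → go left. Place as left child of 45.
Insert 5: 5 < 66 → go left; 5 < 62 → go left; 5 < 51 → go left; 5 < 26 → go left; 5 > 2 → go right; 5 < 23 → go left; 5 < 21 → go left; 5 < 19 → go left. Place as left child of 19.
Insert 6: 6 < 66 → go left; 6 < 62 → go left; 6 < 51 → go left; 6 < 26 → go left; 6 > 2 → go right; 6 < 23 → go left; 6 < 21 → go left; 6 < 19 → go left; 6 > 5 → go right. Place as right child of 5.

Leaves: 6, 44, 52 — 3 in total.

3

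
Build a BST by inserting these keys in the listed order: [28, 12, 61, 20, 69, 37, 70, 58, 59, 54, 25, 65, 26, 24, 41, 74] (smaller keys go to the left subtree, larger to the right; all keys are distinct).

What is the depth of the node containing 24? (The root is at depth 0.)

28: root
12: left child of 28 (depth 1)
61: right child of 28 (depth 1)
20: right child of 12 (depth 2)
69: right child of 61 (depth 2)
37: left child of 61 (depth 2)
70: right child of 69 (depth 3)
58: right child of 37 (depth 3)
59: right child of 58 (depth 4)
54: left child of 58 (depth 4)
25: right child of 20 (depth 3)
65: left child of 69 (depth 3)
26: right child of 25 (depth 4)
24: left child of 25 (depth 4)
41: left child of 54 (depth 5)
74: right child of 70 (depth 4)

Path to 24: 28 → 12 → 20 → 25 → 24, which is 4 edges.

4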